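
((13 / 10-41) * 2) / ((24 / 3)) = -397 / 40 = -9.92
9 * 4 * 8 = 288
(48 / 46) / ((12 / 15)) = 30 / 23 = 1.30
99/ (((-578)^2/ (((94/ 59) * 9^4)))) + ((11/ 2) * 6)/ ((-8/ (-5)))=935190267/ 39421912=23.72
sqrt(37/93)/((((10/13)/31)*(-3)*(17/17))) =-8.47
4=4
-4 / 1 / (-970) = 2 / 485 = 0.00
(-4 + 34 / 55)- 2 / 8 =-799 / 220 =-3.63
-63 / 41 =-1.54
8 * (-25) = -200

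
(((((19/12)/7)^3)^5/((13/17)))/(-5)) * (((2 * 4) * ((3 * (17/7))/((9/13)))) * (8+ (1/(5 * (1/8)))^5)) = -10560341127902596817145277/125004999578265000635793408000000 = -0.00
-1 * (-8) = 8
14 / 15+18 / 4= 163 / 30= 5.43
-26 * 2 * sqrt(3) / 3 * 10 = -520 * sqrt(3) / 3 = -300.22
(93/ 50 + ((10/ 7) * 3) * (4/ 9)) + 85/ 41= 251323/ 43050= 5.84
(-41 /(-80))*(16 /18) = 41 /90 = 0.46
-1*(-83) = 83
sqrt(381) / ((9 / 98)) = 98 * sqrt(381) / 9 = 212.54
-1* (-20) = 20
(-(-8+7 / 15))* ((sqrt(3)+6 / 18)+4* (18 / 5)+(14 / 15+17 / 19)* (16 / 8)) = 113* sqrt(3) / 15+197411 / 1425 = 151.58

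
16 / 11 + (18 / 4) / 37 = 1283 / 814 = 1.58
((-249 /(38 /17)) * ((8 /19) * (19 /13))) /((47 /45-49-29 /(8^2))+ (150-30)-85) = 48764160 /9538399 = 5.11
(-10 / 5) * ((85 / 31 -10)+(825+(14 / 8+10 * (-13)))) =-85497 / 62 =-1378.98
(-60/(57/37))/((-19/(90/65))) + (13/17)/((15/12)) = 1376236/398905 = 3.45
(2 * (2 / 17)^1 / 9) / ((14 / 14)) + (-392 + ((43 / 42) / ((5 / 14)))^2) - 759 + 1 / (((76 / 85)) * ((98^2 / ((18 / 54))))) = -1063480310531 / 930627600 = -1142.76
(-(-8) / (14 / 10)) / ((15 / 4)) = 32 / 21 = 1.52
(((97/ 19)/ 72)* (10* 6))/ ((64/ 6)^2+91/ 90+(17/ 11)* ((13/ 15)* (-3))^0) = 80025/ 2188249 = 0.04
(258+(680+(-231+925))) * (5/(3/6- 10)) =-858.95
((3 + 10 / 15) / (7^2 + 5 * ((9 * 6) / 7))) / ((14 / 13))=143 / 3678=0.04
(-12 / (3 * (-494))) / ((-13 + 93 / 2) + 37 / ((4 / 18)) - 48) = 1 / 18772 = 0.00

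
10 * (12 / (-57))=-40 / 19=-2.11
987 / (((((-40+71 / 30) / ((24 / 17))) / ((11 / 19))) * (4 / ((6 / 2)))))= -5862780 / 364667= -16.08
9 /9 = 1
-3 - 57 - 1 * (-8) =-52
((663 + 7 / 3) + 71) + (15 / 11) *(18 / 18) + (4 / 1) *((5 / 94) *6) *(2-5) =1138228 / 1551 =733.87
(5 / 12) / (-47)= -5 / 564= -0.01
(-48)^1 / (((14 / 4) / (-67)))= 918.86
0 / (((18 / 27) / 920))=0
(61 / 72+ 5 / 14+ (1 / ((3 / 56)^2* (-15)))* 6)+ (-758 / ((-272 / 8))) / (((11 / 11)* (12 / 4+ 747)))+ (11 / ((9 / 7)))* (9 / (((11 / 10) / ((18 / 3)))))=301868111 / 1071000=281.86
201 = 201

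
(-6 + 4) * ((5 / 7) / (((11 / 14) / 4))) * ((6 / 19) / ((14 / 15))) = -3600 / 1463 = -2.46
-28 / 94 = -14 / 47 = -0.30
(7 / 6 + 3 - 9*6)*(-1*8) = 1196 / 3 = 398.67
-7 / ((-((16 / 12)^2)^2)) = 567 / 256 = 2.21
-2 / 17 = -0.12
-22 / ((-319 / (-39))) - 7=-281 / 29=-9.69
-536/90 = -268/45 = -5.96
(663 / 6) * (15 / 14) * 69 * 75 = 17155125 / 28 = 612683.04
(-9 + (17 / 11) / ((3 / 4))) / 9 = -229 / 297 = -0.77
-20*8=-160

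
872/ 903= 0.97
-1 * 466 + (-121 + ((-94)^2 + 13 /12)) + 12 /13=1287157 /156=8251.01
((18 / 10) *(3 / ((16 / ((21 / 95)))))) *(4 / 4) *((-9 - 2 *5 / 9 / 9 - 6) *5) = -5.64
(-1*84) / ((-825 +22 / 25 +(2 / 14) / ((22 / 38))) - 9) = 53900 / 534427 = 0.10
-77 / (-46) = 77 / 46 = 1.67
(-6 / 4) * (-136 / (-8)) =-51 / 2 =-25.50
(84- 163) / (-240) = 79 / 240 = 0.33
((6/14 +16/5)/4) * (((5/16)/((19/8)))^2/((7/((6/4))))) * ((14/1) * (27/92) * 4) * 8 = 51435/116242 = 0.44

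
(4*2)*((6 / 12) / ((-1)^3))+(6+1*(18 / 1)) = 20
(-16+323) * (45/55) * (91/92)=251433/1012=248.45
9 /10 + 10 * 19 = 1909 /10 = 190.90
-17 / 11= -1.55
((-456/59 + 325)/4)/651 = 18719/153636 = 0.12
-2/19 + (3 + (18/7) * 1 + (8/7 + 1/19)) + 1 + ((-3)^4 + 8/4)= 12058/133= 90.66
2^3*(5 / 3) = 13.33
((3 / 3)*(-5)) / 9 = -5 / 9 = -0.56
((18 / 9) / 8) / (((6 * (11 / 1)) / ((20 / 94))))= 5 / 6204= 0.00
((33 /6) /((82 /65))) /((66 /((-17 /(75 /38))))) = -0.57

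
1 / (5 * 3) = 1 / 15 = 0.07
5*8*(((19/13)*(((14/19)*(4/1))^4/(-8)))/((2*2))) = -12293120/89167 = -137.87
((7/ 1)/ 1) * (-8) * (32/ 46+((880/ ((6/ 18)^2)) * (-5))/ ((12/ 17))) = 72255904/ 23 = 3141561.04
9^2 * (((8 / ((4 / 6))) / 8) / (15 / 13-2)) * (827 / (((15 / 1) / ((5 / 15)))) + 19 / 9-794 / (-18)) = -9275.97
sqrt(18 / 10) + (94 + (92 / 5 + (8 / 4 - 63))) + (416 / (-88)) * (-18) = 3 * sqrt(5) / 5 + 7507 / 55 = 137.83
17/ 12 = 1.42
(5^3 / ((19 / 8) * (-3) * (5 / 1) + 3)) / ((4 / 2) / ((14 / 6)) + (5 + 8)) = -7000 / 25317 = -0.28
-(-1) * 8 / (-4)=-2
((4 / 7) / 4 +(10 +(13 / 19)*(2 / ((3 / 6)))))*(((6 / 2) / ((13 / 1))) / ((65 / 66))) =339174 / 112385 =3.02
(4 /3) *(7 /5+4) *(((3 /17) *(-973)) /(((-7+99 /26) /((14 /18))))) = 2125032 /7055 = 301.21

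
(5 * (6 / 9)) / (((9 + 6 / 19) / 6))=380 / 177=2.15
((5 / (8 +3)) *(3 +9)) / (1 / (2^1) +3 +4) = 0.73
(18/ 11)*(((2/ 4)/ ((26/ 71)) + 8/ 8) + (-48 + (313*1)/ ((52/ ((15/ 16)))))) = -299457/ 4576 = -65.44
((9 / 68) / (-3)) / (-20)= 0.00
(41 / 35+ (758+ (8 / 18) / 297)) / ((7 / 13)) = 923317499 / 654885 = 1409.89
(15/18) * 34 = 85/3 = 28.33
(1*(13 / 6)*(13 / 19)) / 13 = 13 / 114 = 0.11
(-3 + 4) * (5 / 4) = 5 / 4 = 1.25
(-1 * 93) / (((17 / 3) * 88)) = -279 / 1496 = -0.19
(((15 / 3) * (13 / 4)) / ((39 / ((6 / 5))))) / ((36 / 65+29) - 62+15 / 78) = -65 / 4193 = -0.02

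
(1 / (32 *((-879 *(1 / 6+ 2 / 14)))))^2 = 49 / 3714171136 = 0.00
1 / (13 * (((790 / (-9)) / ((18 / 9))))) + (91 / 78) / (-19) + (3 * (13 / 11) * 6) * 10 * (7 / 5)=1917330959 / 6439290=297.76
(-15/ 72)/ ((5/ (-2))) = 1/ 12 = 0.08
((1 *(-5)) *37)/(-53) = 185/53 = 3.49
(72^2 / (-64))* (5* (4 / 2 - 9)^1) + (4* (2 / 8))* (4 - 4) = 2835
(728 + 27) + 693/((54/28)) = 3343/3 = 1114.33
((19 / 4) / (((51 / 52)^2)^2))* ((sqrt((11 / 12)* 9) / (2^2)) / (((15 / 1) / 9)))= 4341272* sqrt(33) / 11275335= 2.21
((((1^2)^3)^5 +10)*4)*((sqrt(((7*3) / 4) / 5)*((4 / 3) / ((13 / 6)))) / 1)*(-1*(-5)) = 176*sqrt(105) / 13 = 138.73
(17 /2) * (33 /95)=561 /190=2.95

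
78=78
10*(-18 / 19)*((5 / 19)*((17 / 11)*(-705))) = 10786500 / 3971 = 2716.32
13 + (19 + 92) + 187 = 311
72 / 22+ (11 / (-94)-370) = -379317 / 1034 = -366.84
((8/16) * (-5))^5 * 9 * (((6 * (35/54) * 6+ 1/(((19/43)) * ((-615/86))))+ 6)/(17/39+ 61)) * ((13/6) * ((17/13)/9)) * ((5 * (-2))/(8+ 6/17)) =1990399896875/12721954944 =156.45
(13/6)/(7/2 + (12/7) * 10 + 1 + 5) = 91/1119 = 0.08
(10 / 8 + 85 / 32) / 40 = 25 / 256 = 0.10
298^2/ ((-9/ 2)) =-19734.22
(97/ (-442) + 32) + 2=14931/ 442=33.78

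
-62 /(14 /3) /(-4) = 93 /28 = 3.32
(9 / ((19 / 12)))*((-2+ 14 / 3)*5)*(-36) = -51840 / 19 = -2728.42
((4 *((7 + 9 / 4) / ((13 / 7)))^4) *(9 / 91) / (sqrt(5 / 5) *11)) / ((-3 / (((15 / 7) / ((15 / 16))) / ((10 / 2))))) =-275501667 / 81684460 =-3.37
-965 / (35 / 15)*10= -28950 / 7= -4135.71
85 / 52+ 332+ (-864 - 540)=-55659 / 52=-1070.37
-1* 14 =-14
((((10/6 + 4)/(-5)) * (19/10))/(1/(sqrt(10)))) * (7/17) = -133 * sqrt(10)/150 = -2.80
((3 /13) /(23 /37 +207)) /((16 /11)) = 1221 /1597856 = 0.00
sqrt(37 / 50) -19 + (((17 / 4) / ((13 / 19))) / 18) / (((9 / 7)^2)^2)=-18.01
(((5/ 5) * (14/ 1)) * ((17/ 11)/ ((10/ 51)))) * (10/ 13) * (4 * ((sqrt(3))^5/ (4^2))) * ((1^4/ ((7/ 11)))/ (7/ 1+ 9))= 7803 * sqrt(3)/ 416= 32.49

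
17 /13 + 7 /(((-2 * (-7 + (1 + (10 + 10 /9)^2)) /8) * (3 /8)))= 0.67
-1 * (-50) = 50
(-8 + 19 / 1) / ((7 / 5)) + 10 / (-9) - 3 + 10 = 866 / 63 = 13.75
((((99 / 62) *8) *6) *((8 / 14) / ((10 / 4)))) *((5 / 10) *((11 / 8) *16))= 192.71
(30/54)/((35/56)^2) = 1.42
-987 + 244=-743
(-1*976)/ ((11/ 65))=-63440/ 11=-5767.27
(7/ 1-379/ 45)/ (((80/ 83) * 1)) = -332/ 225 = -1.48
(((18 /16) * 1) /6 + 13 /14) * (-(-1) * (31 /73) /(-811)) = -3875 /6630736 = -0.00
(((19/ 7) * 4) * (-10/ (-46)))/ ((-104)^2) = 95/ 435344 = 0.00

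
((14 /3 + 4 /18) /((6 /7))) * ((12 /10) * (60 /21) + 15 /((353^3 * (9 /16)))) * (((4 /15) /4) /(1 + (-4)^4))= 0.01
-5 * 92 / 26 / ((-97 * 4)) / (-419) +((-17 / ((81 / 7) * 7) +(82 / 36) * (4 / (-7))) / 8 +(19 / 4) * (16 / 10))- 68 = -726049522463 / 11983182120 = -60.59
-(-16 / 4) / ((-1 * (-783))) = 4 / 783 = 0.01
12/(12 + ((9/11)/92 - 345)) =-4048/112329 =-0.04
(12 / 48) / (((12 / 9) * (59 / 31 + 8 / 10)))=465 / 6704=0.07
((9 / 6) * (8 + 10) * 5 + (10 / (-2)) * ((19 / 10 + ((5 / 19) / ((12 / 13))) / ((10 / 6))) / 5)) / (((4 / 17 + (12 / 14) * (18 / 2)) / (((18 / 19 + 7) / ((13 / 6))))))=2723004291 / 44395780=61.33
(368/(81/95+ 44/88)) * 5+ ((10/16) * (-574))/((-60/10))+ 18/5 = 43906999/30840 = 1423.70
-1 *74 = -74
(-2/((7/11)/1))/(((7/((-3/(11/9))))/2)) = 108/49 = 2.20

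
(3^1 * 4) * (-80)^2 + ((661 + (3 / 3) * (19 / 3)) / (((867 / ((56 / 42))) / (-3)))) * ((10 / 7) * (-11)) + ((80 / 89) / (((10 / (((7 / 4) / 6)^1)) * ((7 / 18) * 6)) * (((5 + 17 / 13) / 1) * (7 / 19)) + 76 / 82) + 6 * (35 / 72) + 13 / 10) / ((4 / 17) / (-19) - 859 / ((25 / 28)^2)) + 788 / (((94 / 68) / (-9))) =71368413489382587628049077 / 995125616542484562672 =71717.99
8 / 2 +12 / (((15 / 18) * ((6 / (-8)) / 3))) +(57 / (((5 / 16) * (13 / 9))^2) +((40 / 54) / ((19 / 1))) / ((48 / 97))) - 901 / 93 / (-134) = 12225093910379 / 54020900700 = 226.30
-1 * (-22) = 22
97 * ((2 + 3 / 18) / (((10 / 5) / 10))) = 6305 / 6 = 1050.83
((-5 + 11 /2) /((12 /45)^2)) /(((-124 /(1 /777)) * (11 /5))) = -375 /11304832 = -0.00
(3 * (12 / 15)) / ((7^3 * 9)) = 4 / 5145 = 0.00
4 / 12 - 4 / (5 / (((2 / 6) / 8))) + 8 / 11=113 / 110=1.03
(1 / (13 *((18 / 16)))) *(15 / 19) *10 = 400 / 741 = 0.54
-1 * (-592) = 592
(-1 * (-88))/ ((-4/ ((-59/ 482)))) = 649/ 241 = 2.69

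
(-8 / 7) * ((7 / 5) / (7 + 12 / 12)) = -1 / 5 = -0.20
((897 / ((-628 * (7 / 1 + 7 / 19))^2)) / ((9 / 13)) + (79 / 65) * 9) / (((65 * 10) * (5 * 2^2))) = 3297604843931 / 3919072684800000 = 0.00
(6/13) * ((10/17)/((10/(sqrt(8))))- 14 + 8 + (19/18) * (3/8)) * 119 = -32011/104 + 84 * sqrt(2)/13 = -298.66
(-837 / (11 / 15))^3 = -1979019853875 / 1331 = -1486866907.49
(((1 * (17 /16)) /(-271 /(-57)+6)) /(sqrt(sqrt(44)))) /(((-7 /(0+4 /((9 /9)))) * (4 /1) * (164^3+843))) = -0.00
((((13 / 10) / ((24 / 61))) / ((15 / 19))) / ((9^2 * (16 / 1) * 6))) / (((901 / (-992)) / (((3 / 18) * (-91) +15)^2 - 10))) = 167680643 / 28375012800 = 0.01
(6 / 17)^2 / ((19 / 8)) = 288 / 5491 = 0.05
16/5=3.20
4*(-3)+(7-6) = -11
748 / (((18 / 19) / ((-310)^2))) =682886600 / 9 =75876288.89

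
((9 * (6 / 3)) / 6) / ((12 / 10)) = 5 / 2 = 2.50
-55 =-55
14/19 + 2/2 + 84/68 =2.97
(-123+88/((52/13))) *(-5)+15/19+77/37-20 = 342973/703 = 487.87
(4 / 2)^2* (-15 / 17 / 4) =-15 / 17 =-0.88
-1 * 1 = -1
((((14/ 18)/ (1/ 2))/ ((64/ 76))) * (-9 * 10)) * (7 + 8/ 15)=-15029/ 12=-1252.42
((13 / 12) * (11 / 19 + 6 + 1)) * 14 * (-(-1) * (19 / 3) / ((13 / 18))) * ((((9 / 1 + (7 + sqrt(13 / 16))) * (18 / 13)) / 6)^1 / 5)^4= 335491632 * sqrt(13) / 17850625 + 87245342919 / 285610000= 373.23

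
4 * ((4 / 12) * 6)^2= 16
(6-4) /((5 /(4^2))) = 32 /5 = 6.40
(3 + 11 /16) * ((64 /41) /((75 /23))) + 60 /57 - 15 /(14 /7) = -4.68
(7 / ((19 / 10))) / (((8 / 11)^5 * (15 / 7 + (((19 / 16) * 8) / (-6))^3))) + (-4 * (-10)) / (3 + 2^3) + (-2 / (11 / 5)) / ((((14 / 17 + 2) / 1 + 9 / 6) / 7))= -192366220315 / 24823341312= -7.75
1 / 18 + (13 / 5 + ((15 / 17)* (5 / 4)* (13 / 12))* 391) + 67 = 386527 / 720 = 536.84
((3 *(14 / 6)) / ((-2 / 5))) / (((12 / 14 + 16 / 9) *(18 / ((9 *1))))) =-2205 / 664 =-3.32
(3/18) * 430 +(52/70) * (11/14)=53104/735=72.25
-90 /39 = -30 /13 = -2.31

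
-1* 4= -4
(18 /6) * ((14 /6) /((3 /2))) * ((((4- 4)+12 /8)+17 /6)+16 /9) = 770 /27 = 28.52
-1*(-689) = 689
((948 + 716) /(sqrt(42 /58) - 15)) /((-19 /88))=18304 * sqrt(609) /15447 + 2654080 /5149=544.70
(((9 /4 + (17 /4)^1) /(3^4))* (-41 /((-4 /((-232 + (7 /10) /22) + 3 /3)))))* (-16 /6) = 27083329 /53460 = 506.61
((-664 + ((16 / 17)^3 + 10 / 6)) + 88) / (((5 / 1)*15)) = -8452811 / 1105425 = -7.65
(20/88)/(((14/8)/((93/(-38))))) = -465/1463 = -0.32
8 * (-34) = -272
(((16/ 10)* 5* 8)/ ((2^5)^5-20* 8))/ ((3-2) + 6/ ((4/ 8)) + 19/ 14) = 0.00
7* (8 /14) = 4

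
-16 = -16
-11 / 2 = -5.50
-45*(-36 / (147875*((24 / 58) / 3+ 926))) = 4698 / 397162675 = 0.00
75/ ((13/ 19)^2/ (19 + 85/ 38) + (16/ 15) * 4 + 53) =1916625/ 1464013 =1.31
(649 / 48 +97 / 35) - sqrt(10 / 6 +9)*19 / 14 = 27371 / 1680 - 38*sqrt(6) / 21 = 11.86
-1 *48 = -48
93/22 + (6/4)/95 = 4.24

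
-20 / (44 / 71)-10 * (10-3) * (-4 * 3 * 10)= 92045 / 11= 8367.73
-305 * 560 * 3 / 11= -512400 / 11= -46581.82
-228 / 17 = -13.41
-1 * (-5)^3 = 125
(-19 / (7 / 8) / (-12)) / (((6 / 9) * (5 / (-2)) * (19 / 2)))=-0.11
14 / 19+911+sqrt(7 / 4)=sqrt(7) / 2+17323 / 19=913.06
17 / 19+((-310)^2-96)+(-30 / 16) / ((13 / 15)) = 96002.73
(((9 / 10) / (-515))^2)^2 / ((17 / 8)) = 6561 / 1494816388281250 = 0.00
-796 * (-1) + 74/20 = 7997/10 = 799.70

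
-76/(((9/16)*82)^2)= -4864/136161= -0.04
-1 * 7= -7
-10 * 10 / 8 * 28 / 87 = -350 / 87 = -4.02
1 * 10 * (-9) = -90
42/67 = 0.63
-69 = -69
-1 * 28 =-28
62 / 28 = 31 / 14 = 2.21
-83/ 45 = -1.84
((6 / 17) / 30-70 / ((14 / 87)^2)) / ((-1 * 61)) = 3216811 / 72590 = 44.31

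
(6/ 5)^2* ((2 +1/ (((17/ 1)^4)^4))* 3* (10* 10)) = 42043269780576174368016/ 48661191875666868481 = 864.00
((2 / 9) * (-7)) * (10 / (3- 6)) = 5.19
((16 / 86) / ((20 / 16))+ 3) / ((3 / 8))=5416 / 645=8.40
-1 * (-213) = 213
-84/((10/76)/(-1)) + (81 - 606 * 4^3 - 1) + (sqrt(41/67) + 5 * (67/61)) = -11608333/305 + sqrt(2747)/67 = -38059.33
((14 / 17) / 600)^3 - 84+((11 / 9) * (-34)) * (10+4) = -88316087999657 / 132651000000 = -665.78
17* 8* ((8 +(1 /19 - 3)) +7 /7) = 15640 /19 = 823.16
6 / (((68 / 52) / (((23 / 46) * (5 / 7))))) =195 / 119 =1.64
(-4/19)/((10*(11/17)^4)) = -167042/1390895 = -0.12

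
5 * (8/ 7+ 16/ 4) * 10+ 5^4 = 6175/ 7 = 882.14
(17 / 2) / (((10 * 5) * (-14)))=-17 / 1400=-0.01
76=76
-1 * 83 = -83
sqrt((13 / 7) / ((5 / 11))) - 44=-44+sqrt(5005) / 35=-41.98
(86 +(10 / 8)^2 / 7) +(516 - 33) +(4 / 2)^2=64201 / 112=573.22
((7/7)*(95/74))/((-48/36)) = -0.96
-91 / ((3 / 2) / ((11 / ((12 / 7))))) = -7007 / 18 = -389.28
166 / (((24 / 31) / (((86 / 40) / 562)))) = 110639 / 134880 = 0.82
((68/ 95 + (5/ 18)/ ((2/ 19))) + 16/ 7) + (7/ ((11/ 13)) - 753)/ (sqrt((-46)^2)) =-63895397/ 6056820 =-10.55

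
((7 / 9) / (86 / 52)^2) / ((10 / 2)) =4732 / 83205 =0.06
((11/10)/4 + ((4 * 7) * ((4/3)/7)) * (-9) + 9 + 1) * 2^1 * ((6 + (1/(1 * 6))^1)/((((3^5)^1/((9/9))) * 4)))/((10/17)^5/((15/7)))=-26424958627/1814400000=-14.56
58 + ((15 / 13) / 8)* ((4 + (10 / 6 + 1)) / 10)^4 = 20368 / 351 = 58.03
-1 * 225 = -225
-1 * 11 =-11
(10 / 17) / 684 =5 / 5814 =0.00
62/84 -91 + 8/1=-3455/42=-82.26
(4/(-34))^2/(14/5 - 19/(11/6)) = -55/30056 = -0.00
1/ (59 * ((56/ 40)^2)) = 0.01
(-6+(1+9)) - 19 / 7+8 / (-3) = -29 / 21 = -1.38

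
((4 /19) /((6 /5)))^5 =0.00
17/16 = 1.06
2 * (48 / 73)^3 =221184 / 389017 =0.57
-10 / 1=-10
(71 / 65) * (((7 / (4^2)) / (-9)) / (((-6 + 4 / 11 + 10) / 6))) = -5467 / 74880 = -0.07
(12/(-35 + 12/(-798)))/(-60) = 133/23285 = 0.01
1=1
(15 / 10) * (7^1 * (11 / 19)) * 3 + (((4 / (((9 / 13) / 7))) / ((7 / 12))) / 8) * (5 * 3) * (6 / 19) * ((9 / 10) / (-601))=415089 / 22838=18.18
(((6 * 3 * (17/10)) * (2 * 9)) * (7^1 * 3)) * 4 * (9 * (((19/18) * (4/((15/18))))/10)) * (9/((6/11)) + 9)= 672493752/125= 5379950.02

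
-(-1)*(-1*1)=-1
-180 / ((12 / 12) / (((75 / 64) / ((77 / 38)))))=-64125 / 616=-104.10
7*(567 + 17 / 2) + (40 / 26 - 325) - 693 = 78313 / 26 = 3012.04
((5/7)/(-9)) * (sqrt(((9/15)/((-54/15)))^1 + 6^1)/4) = -5 * sqrt(210)/1512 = -0.05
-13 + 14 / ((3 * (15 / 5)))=-11.44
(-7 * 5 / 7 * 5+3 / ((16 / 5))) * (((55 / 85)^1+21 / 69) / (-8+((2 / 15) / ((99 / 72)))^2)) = 974791125 / 340238816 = 2.87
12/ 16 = 3/ 4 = 0.75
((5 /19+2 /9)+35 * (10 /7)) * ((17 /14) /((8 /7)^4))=50339023 /1400832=35.94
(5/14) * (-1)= -5/14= -0.36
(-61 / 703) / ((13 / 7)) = -427 / 9139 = -0.05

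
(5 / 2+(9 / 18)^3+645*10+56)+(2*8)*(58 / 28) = 366339 / 56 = 6541.77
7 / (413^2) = 1 / 24367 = 0.00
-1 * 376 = -376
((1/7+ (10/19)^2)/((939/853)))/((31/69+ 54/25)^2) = 897679606875/16023877099951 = 0.06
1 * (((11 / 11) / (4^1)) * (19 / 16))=19 / 64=0.30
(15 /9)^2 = 25 /9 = 2.78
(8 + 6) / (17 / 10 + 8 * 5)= 140 / 417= 0.34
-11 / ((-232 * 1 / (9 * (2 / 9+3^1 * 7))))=2101 / 232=9.06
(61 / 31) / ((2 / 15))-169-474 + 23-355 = -960.24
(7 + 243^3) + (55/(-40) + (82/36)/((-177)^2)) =32366670021425/2255688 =14348912.63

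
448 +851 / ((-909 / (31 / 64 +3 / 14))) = 182173573 / 407232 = 447.35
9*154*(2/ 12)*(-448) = -103488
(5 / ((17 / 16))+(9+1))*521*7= 911750 / 17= 53632.35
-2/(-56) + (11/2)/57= 211/1596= 0.13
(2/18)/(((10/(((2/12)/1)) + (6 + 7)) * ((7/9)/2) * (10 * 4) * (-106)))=-1/1083320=-0.00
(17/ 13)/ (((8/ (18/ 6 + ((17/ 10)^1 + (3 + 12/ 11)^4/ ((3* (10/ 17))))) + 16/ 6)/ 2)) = 610087551/ 633470032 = 0.96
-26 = -26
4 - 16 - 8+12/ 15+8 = -56/ 5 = -11.20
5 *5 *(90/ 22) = 1125/ 11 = 102.27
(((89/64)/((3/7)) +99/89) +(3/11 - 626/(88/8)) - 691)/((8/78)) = -7246.97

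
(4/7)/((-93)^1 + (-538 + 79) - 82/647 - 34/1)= -647/663642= -0.00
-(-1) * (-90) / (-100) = 9 / 10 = 0.90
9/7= 1.29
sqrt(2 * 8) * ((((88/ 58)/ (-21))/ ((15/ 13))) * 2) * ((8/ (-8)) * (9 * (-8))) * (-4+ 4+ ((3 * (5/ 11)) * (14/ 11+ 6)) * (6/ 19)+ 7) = -77519104/ 212135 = -365.42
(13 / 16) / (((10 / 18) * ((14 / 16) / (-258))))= -15093 / 35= -431.23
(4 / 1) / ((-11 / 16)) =-64 / 11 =-5.82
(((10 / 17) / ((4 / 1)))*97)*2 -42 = -229 / 17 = -13.47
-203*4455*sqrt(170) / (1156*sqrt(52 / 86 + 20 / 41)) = -301455*sqrt(16034485) / 123692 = -9759.07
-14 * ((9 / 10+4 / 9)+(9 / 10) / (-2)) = -1127 / 90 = -12.52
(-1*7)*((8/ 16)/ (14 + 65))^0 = -7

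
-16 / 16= -1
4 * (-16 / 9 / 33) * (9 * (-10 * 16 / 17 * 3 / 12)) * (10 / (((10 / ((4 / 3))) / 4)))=40960 / 1683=24.34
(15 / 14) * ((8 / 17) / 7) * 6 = 360 / 833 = 0.43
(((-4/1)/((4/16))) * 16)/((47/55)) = -14080/47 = -299.57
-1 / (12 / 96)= -8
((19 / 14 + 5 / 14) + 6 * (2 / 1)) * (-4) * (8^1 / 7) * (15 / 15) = -3072 / 49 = -62.69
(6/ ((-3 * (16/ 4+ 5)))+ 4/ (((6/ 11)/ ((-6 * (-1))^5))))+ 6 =513268/ 9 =57029.78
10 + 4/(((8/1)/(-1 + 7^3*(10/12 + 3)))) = 8003/12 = 666.92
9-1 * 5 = 4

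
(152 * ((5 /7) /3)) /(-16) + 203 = 8431 /42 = 200.74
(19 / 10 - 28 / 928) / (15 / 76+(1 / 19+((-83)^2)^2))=2169 / 55051652650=0.00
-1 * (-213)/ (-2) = -213/ 2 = -106.50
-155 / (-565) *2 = 62 / 113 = 0.55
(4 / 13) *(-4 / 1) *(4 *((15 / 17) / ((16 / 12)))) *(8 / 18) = -320 / 221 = -1.45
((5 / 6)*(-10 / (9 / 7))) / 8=-175 / 216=-0.81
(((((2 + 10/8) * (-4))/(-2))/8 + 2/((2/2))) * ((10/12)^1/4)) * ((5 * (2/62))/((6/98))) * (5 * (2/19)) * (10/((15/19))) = 30625/2976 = 10.29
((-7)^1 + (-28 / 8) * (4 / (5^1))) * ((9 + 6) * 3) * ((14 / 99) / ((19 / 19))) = -686 / 11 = -62.36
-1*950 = -950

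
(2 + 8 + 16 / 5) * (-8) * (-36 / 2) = 9504 / 5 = 1900.80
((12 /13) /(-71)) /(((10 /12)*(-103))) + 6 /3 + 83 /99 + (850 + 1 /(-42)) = 852.81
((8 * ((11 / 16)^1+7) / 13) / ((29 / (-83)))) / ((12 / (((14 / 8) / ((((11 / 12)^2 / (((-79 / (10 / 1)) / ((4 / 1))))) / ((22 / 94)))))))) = 16936731 / 15592720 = 1.09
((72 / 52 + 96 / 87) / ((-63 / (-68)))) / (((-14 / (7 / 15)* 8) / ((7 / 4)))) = -7973 / 407160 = -0.02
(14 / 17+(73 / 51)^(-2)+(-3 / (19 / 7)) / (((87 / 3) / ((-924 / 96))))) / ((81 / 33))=7372867315 / 10782016488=0.68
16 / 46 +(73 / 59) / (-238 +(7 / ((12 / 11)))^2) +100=3859281220 / 38461451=100.34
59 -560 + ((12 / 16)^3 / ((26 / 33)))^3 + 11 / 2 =-2282280630781 / 4607442944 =-495.35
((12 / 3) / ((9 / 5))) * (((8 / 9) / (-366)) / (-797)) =80 / 11813931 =0.00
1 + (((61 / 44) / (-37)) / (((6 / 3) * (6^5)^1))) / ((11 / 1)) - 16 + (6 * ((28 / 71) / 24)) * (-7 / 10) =-1489863674647 / 98869351680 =-15.07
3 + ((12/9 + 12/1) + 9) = 76/3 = 25.33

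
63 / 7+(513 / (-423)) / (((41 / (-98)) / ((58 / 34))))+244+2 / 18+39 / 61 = 4652558237 / 17984691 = 258.70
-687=-687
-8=-8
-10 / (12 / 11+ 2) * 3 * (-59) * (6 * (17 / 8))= 29205 / 4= 7301.25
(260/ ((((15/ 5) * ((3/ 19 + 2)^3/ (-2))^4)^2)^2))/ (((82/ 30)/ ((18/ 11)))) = 4089084868019216499146298026455877672354914368764208666261181340057600/ 350689626200493408329298444614945838030752500953671019300366558293144235038925513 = 0.00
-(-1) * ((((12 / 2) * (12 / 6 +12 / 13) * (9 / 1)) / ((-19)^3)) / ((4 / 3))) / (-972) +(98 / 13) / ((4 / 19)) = 155119 / 4332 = 35.81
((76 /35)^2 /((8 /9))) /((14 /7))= 3249 /1225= 2.65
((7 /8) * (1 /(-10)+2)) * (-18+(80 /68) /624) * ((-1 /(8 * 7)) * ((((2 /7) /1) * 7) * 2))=906889 /424320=2.14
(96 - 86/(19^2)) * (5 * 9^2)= 14000850/361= 38783.52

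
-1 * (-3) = 3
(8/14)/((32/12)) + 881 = 12337/14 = 881.21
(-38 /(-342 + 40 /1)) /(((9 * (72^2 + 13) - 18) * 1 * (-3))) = -19 /21180015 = -0.00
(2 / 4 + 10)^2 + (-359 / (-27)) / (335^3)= 447648131561 / 4060300500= 110.25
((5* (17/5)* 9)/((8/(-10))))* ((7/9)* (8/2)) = -595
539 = 539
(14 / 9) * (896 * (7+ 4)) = 137984 / 9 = 15331.56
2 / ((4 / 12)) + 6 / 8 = 27 / 4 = 6.75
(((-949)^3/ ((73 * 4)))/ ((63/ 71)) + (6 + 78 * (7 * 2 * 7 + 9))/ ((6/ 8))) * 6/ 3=-6574987.71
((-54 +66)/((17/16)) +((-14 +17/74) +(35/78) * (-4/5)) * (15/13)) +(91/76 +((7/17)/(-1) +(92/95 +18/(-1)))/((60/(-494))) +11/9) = 256352504491/1817747100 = 141.03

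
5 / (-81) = -5 / 81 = -0.06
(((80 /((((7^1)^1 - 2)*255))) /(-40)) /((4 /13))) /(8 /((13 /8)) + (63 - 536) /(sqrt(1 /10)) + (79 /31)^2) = 2105957503 /80942749337434050 + 87245952391*sqrt(10) /80942749337434050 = 0.00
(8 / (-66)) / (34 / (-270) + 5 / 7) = -315 / 1529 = -0.21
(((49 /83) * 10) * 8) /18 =1960 /747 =2.62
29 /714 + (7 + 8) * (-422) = -4519591 /714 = -6329.96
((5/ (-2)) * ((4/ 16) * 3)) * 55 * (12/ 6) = -825/ 4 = -206.25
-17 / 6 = -2.83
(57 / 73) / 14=0.06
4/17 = 0.24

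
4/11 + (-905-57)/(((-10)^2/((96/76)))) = -61592/5225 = -11.79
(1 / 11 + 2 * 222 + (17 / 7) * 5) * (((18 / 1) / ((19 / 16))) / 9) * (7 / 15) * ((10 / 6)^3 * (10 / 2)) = 46840000 / 5643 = 8300.55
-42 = -42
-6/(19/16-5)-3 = -87/61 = -1.43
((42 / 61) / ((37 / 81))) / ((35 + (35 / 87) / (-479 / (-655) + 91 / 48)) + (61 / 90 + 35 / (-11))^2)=0.04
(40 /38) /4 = 5 /19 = 0.26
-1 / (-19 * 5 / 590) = 6.21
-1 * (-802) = 802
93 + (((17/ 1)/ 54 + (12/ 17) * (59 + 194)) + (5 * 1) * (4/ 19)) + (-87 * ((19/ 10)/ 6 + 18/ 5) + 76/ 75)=-58239697/ 872100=-66.78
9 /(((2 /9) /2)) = 81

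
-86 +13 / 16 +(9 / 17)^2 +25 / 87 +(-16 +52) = -19559189 / 402288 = -48.62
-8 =-8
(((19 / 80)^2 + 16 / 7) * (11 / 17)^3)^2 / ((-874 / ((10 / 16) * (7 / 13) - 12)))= 23658729771284024197 / 4403462763289640960000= 0.01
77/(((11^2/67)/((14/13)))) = 6566/143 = 45.92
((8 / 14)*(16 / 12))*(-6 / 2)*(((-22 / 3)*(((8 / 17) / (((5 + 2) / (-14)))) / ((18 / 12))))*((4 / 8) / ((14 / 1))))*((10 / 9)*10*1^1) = -281600 / 67473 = -4.17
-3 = -3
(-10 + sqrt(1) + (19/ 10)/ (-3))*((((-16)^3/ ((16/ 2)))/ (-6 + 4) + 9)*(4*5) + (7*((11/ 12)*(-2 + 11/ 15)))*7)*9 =-272746351/ 600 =-454577.25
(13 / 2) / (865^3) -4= -5177716987 / 1294429250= -4.00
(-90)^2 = 8100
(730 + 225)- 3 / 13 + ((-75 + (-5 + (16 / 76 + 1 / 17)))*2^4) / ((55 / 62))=-111611508 / 230945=-483.28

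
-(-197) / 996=197 / 996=0.20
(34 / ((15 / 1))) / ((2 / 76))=1292 / 15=86.13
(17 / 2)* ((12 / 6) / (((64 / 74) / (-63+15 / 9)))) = -14467 / 12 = -1205.58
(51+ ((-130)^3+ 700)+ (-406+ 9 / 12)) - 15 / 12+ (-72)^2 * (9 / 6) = -4377759 / 2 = -2188879.50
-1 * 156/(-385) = 156/385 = 0.41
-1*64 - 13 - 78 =-155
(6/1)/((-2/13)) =-39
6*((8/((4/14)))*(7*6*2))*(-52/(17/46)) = -33755904/17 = -1985641.41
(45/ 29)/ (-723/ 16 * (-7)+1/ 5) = 3600/ 734309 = 0.00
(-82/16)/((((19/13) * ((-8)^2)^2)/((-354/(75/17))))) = 534599/7782400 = 0.07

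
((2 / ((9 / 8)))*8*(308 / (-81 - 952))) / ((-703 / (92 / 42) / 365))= 94561280 / 19607373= 4.82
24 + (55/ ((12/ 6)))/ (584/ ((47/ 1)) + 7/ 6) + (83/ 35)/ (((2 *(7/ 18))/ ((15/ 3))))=7750854/ 187817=41.27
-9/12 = -3/4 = -0.75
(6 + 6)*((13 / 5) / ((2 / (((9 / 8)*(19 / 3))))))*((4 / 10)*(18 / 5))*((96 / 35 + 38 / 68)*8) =314430012 / 74375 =4227.63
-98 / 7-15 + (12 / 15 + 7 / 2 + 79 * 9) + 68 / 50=34383 / 50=687.66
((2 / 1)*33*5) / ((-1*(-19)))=330 / 19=17.37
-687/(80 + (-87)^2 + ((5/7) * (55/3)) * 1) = -14427/160904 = -0.09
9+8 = 17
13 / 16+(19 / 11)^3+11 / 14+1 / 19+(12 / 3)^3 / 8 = 41930699 / 2832368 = 14.80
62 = 62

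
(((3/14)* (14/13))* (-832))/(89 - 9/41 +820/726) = -1428768/669065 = -2.14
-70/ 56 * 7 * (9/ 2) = -315/ 8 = -39.38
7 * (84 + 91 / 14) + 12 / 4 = 1273 / 2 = 636.50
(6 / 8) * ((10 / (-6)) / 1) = -5 / 4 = -1.25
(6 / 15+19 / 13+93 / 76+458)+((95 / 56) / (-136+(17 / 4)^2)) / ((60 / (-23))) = 90261914537 / 195757380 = 461.09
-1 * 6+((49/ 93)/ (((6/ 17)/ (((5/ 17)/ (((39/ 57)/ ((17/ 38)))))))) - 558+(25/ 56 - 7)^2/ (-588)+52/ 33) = -13787041683091/ 24522930432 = -562.21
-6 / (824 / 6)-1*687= -141531 / 206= -687.04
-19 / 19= -1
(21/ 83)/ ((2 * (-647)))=-21/ 107402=-0.00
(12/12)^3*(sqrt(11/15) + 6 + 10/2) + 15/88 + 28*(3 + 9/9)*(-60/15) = -38441/88 + sqrt(165)/15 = -435.97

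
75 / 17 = 4.41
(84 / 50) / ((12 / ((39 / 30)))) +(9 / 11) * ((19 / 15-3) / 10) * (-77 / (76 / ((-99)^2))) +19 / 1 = 1427.43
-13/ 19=-0.68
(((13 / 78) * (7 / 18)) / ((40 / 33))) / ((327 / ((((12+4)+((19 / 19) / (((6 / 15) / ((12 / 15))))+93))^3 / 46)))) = 3900281 / 802240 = 4.86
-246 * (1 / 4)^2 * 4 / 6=-41 / 4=-10.25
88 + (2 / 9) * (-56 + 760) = 2200 / 9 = 244.44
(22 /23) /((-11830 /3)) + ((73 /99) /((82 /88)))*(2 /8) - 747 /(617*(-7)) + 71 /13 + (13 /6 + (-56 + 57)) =557450561677 /61947546570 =9.00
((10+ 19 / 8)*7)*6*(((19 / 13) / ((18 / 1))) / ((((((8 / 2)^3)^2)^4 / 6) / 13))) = 13167 / 1125899906842624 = 0.00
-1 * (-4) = 4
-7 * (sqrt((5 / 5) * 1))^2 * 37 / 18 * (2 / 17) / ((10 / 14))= -1813 / 765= -2.37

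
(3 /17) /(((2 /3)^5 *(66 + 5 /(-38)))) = 13851 /680816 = 0.02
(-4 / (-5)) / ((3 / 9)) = 12 / 5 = 2.40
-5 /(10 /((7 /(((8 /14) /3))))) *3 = -441 /8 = -55.12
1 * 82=82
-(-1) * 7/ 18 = 7/ 18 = 0.39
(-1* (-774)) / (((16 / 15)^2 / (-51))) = -4440825 / 128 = -34693.95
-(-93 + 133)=-40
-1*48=-48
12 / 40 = 3 / 10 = 0.30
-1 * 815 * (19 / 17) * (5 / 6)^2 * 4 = -387125 / 153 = -2530.23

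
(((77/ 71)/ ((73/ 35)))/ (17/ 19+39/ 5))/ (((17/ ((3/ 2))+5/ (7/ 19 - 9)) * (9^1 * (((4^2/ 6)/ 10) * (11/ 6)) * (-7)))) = -292125/ 1617971927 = -0.00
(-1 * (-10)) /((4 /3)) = 15 /2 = 7.50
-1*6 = -6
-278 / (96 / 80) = -695 / 3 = -231.67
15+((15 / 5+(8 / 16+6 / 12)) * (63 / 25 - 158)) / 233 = 12.33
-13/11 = -1.18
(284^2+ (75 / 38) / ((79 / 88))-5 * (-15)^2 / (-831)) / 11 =33536386687 / 4573547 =7332.69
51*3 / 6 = 51 / 2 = 25.50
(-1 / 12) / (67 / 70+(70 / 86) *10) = -1505 / 164286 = -0.01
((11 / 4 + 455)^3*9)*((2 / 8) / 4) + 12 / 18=165740560205 / 3072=53952005.28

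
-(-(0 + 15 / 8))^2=-225 / 64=-3.52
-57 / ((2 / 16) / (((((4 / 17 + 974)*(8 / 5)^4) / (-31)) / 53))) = 30934106112 / 17456875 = 1772.03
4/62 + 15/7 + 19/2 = 5081/434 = 11.71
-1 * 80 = -80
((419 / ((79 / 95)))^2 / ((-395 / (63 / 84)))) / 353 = -950662815 / 696171068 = -1.37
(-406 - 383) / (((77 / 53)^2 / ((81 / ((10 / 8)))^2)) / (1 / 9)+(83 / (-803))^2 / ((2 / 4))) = -16668915458720976 / 547001630953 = -30473.25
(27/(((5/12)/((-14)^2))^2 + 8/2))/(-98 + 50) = -3111696/22127641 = -0.14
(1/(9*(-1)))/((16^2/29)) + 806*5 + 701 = 4730.99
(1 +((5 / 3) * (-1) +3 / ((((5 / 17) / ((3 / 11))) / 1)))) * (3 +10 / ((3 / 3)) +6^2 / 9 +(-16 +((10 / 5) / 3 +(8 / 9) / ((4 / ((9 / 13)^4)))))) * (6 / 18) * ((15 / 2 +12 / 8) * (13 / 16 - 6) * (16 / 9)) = -4263334093 / 42413085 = -100.52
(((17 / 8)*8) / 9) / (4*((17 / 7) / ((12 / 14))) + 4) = 17 / 138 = 0.12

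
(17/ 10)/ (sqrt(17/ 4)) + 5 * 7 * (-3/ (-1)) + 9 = sqrt(17)/ 5 + 114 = 114.82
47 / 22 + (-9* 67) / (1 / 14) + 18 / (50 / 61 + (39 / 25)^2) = -23014606487 / 2728682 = -8434.33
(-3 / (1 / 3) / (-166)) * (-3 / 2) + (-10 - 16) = -8659 / 332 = -26.08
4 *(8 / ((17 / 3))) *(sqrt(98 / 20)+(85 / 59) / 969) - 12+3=-171353 / 19057+336 *sqrt(10) / 85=3.51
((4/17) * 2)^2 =64/289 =0.22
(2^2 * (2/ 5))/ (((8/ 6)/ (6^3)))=1296/ 5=259.20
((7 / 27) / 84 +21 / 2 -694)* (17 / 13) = -3764701 / 4212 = -893.80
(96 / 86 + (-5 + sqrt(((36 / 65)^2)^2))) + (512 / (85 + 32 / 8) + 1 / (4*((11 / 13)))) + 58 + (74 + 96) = 163966331923 / 711439300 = 230.47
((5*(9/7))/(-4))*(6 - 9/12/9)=-9.51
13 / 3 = 4.33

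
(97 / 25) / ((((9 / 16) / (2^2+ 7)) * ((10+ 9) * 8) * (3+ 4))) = 2134 / 29925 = 0.07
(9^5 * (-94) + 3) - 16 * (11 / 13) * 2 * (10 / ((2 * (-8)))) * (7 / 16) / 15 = -865893991 / 156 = -5550602.51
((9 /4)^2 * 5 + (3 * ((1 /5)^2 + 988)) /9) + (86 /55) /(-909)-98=1026527123 /3999600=256.66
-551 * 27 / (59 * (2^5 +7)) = -4959 / 767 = -6.47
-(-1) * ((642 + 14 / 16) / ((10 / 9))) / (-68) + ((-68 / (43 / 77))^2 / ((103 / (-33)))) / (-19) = 4754176560429 / 19684601920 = 241.52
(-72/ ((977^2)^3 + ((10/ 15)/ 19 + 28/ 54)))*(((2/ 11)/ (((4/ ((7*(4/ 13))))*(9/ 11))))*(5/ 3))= -0.00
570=570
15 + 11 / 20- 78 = -1249 / 20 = -62.45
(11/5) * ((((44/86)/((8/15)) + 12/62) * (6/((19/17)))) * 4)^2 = 1348.29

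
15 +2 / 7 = 15.29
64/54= 1.19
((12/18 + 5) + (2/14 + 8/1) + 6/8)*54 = 11007/14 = 786.21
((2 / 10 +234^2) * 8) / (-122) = -1095124 / 305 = -3590.57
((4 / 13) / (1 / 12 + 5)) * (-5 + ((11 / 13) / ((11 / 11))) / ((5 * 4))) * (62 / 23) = -959016 / 1185535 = -0.81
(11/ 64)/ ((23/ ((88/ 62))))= 121/ 11408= 0.01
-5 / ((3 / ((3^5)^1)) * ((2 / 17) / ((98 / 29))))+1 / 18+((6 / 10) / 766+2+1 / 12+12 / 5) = -4649773423 / 399852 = -11628.74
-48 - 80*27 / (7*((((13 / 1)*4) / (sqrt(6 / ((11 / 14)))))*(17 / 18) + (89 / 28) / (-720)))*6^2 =-15837659136000*sqrt(231) / 385101493037 - 18544665995376 / 385101493037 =-673.22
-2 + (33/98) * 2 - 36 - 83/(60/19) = -63.61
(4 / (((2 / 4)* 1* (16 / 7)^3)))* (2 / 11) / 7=49 / 2816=0.02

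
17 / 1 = 17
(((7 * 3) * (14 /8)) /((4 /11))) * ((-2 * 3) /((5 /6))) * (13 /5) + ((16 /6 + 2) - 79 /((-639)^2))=-77059299769 /40832100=-1887.22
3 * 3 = 9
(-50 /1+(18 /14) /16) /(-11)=5591 /1232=4.54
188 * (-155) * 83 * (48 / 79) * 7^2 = -5688594240 / 79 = -72007522.03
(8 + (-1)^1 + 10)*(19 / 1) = 323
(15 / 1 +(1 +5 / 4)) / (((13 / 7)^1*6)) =161 / 104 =1.55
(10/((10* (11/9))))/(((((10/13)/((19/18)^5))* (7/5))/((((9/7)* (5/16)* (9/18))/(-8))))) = -160946435/6437781504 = -0.03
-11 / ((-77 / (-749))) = -107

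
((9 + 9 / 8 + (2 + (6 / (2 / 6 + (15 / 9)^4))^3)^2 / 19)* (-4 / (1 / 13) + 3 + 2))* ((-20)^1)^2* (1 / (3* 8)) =-279546486657978009575 / 34209794110288416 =-8171.53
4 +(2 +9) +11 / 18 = 281 / 18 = 15.61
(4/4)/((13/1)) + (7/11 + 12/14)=1572/1001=1.57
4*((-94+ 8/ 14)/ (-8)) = 327/ 7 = 46.71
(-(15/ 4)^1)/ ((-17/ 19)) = 285/ 68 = 4.19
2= 2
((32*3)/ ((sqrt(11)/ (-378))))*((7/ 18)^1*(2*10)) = -282240*sqrt(11)/ 11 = -85098.56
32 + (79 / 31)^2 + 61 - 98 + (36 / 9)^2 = 16812 / 961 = 17.49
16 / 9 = 1.78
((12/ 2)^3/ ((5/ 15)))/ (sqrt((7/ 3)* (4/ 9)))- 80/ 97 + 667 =972* sqrt(21)/ 7 + 64619/ 97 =1302.50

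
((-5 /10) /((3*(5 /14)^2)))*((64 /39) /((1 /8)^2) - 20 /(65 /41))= -353192 /2925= -120.75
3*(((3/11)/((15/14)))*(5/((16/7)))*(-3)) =-441/88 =-5.01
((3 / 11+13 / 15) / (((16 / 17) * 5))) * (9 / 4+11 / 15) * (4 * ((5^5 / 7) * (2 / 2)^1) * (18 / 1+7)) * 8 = 178776250 / 693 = 257974.39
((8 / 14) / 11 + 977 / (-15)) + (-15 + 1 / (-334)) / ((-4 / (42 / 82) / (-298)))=-20168457517 / 31633140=-637.57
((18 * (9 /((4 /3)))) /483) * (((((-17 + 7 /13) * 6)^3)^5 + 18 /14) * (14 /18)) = -162483680954816355424335000000.00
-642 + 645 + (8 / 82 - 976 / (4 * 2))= -4875 / 41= -118.90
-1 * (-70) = 70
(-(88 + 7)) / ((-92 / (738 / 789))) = 11685 / 12098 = 0.97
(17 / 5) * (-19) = -323 / 5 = -64.60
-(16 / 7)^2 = -256 / 49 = -5.22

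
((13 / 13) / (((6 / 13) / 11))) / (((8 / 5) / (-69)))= -16445 / 16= -1027.81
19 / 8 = 2.38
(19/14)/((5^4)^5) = 19/1335144042968750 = 0.00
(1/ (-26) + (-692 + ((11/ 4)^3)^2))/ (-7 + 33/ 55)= 69096855/ 1703936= 40.55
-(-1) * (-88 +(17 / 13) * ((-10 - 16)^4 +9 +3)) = 597511.69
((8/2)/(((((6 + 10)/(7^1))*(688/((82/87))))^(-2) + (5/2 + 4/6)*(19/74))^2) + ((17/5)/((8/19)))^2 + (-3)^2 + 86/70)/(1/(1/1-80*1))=-27444519770955369029123799476541/4263350284453941718478624960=-6437.31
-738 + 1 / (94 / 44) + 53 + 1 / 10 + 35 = -305233 / 470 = -649.43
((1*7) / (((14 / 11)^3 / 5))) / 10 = 1331 / 784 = 1.70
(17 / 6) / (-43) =-17 / 258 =-0.07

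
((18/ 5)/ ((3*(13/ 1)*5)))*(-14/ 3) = -28/ 325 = -0.09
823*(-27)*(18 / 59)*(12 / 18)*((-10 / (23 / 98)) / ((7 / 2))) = 74662560 / 1357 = 55020.31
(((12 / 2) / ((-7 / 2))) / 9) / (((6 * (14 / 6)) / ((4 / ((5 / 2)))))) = -16 / 735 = -0.02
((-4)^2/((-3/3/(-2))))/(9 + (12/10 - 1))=80/23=3.48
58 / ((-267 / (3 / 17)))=-58 / 1513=-0.04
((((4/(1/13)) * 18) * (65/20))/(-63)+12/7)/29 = -326/203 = -1.61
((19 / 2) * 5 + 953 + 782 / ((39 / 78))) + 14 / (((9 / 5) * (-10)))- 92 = 44491 / 18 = 2471.72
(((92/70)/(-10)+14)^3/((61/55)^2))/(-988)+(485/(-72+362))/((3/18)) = 179178014680653/22855395972500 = 7.84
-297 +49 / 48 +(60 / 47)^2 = -31210463 / 106032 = -294.35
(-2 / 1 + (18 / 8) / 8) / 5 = -11 / 32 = -0.34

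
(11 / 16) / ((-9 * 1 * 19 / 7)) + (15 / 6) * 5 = 34123 / 2736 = 12.47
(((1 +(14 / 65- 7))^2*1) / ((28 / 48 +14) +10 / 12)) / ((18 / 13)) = 282752 / 180375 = 1.57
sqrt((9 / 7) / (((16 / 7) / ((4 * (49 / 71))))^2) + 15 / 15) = sqrt(231919) / 284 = 1.70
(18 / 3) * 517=3102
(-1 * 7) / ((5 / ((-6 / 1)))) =42 / 5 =8.40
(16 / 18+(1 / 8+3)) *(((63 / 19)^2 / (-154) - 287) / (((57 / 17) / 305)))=-3416381821265 / 32593968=-104816.38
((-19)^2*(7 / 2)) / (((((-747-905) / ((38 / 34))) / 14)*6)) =-1.99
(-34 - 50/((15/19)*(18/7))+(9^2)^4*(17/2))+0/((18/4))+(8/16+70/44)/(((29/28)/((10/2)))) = 6302943099467/17226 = 365897079.96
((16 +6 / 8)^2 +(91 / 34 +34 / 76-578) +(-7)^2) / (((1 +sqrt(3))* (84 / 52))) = 16481153 / 217056-16481153* sqrt(3) / 217056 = -55.58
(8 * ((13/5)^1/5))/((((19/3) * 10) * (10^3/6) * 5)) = 117/1484375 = 0.00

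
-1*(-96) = 96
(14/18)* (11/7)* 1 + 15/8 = 223/72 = 3.10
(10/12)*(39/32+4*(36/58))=5725/1856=3.08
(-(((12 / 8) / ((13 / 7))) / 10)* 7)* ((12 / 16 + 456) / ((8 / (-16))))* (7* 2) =1879983 / 260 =7230.70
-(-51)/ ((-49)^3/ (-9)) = 459/ 117649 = 0.00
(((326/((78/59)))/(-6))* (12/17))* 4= -76936/663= -116.04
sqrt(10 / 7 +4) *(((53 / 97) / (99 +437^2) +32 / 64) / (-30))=-9266851 *sqrt(266) / 3892055160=-0.04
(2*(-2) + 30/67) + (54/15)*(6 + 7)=14488/335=43.25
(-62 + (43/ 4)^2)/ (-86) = -0.62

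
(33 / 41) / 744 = 11 / 10168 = 0.00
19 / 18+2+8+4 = 271 / 18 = 15.06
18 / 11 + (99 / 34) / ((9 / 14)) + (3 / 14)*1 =16703 / 2618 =6.38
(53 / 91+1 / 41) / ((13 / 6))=13584 / 48503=0.28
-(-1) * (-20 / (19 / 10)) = -200 / 19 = -10.53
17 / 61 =0.28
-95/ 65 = -19/ 13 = -1.46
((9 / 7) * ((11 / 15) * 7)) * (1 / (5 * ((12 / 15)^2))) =2.06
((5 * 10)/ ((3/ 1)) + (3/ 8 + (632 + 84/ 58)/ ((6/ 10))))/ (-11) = -248887/ 2552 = -97.53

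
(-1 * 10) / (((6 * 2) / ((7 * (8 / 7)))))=-20 / 3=-6.67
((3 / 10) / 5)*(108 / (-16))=-81 / 200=-0.40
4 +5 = 9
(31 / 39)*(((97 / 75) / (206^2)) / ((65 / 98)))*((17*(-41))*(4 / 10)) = -0.01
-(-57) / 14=57 / 14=4.07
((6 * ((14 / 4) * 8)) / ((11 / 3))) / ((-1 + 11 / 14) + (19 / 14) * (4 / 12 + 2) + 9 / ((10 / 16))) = 26460 / 10021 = 2.64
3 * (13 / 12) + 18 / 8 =11 / 2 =5.50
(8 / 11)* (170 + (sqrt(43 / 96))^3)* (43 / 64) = 1849* sqrt(258) / 202752 + 3655 / 44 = 83.21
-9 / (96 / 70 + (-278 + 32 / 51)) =16065 / 492662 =0.03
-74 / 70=-37 / 35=-1.06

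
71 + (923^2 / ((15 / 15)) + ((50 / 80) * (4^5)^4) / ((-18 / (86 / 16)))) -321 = -1846828272169 / 9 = -205203141352.11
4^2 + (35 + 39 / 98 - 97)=-45.60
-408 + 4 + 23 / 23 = -403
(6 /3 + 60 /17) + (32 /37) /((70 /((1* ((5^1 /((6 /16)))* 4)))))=81742 /13209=6.19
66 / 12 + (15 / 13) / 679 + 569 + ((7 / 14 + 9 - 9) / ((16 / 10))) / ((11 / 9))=892915479 / 1553552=574.76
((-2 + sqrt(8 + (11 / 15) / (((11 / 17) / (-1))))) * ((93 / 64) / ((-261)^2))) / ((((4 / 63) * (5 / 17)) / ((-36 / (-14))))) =-1581 / 269120 + 527 * sqrt(1545) / 2691200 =0.00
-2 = -2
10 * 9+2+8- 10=90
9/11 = 0.82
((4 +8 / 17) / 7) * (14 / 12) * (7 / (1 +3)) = 133 / 102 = 1.30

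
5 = 5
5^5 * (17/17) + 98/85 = 3126.15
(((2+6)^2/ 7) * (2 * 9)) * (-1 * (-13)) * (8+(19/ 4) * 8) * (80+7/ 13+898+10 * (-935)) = -823866624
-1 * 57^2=-3249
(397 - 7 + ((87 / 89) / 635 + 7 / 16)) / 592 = 0.66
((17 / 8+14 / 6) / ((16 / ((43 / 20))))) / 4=4601 / 30720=0.15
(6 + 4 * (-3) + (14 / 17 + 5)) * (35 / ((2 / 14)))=-735 / 17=-43.24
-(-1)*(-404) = -404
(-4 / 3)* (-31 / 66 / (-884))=-31 / 43758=-0.00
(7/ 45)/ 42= 1/ 270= 0.00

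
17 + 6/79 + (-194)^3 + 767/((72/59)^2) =-2989961680375/409536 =-7300851.89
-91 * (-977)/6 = 88907/6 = 14817.83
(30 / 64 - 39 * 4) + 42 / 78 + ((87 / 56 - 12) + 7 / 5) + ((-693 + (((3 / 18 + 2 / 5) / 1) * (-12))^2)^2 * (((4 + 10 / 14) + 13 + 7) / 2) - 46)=9407150939649 / 1820000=5168764.25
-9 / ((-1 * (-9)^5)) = -1 / 6561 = -0.00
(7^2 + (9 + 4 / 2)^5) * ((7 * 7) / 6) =1315650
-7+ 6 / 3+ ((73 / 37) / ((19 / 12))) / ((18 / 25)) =-6895 / 2109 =-3.27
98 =98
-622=-622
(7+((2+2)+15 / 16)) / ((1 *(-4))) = -191 / 64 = -2.98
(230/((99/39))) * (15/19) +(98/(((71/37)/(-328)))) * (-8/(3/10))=19888748510/44517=446767.49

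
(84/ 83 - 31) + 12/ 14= -16925/ 581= -29.13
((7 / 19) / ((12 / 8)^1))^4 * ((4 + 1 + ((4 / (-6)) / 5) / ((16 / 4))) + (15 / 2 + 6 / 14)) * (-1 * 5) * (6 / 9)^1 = -14861504 / 95004009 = -0.16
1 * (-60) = -60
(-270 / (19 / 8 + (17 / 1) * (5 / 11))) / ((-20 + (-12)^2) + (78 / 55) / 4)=-0.21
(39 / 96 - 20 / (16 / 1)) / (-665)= 27 / 21280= 0.00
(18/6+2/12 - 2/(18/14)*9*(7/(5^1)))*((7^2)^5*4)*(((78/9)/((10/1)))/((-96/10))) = 1810383870841/1080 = 1676281361.89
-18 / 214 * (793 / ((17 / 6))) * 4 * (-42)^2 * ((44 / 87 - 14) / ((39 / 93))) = 281962078272 / 52751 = 5345151.34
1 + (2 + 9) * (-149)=-1638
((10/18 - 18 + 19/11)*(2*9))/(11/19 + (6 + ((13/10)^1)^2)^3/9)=-532152000000/96133131281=-5.54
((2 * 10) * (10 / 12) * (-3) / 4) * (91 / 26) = -175 / 4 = -43.75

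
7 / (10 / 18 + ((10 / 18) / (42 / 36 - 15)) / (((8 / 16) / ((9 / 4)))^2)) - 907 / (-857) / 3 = -3791189 / 141405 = -26.81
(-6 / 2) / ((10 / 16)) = -24 / 5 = -4.80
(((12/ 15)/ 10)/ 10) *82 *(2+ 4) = 492/ 125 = 3.94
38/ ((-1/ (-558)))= 21204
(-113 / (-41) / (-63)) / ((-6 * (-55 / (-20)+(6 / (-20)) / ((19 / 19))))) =1130 / 379701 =0.00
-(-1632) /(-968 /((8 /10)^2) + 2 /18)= -1.08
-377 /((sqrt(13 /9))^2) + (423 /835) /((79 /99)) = -17174988 /65965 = -260.37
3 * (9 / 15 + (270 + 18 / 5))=4113 / 5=822.60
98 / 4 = 49 / 2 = 24.50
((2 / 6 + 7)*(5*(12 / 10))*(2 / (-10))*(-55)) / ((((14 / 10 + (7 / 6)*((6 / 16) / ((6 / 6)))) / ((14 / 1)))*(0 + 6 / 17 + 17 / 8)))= 10531840 / 7077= 1488.18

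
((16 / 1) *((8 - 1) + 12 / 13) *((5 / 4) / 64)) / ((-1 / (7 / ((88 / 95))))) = -342475 / 18304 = -18.71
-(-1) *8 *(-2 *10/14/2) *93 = -3720/7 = -531.43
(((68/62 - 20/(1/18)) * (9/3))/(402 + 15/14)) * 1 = -155764/58311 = -2.67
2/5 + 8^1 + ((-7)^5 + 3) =-83978/5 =-16795.60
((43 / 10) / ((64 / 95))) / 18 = 0.35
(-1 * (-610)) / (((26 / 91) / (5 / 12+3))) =87535 / 12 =7294.58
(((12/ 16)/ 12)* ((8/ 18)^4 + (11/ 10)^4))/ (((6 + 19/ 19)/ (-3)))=-98619601/ 2449440000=-0.04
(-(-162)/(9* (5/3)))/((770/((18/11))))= 486/21175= 0.02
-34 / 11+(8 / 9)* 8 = 398 / 99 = 4.02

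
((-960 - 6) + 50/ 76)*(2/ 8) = -36683/ 152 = -241.34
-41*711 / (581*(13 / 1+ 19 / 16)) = -466416 / 131887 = -3.54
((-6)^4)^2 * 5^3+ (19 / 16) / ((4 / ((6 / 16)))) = 107495424057 / 512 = 209952000.11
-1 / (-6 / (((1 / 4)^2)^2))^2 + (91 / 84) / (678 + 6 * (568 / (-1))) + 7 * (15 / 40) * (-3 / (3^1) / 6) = -36159523 / 82575360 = -0.44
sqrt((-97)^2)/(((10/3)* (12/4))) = 97/10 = 9.70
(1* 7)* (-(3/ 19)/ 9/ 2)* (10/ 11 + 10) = -140/ 209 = -0.67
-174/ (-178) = 0.98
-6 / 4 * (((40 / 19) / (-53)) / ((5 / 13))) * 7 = 1092 / 1007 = 1.08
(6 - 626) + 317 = -303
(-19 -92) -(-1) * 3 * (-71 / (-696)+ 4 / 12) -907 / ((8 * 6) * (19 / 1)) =-2927489 / 26448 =-110.69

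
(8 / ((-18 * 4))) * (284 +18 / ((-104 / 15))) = -14633 / 468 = -31.27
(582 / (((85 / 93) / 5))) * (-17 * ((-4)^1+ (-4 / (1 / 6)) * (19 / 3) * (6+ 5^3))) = 1077973416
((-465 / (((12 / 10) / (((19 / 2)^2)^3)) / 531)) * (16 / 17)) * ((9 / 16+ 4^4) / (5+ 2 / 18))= -715275748015606125 / 100096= -7145897418634.17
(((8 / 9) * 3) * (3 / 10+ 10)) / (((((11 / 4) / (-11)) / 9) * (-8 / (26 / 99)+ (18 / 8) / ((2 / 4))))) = 42848 / 1125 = 38.09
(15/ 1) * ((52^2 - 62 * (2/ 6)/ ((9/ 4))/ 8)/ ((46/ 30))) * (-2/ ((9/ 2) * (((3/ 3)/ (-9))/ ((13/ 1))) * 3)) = 94870100/ 207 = 458309.66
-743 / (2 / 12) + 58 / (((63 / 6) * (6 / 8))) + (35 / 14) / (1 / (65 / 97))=-54375185 / 12222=-4448.96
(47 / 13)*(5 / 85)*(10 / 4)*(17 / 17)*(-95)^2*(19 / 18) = 40296625 / 7956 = 5064.94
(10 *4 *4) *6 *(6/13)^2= 204.50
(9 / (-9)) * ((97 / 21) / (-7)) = 97 / 147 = 0.66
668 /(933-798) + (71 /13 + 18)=49859 /1755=28.41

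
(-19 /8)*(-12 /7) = 57 /14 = 4.07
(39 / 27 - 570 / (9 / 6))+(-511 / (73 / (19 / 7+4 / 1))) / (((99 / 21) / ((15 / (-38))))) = -1409321 / 3762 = -374.62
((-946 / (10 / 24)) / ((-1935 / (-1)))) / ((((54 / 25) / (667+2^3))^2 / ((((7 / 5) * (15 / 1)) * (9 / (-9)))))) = 2406250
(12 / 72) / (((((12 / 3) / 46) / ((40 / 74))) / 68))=7820 / 111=70.45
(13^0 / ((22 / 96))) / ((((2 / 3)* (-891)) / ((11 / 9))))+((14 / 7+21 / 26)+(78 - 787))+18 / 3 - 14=-16545187 / 23166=-714.20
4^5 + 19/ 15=15379/ 15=1025.27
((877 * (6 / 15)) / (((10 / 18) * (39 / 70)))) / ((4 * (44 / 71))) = 1307607 / 2860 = 457.21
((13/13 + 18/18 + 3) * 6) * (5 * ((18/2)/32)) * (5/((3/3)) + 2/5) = 3645/16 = 227.81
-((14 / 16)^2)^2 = -0.59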